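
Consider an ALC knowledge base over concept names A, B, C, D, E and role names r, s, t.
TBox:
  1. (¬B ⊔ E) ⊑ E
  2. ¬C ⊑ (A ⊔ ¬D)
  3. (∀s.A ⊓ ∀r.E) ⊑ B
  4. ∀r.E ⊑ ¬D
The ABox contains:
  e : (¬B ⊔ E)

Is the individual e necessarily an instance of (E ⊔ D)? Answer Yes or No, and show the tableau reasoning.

Yes

1. e : (E ⊔ D)?  L(e) = {(¬B ⊔ E)} ∪ {(¬E ⊓ ¬D)}
   clash {E, ¬E} at e — e ∈ (E ⊔ D)
2. Hence e : (E ⊔ D): entailed.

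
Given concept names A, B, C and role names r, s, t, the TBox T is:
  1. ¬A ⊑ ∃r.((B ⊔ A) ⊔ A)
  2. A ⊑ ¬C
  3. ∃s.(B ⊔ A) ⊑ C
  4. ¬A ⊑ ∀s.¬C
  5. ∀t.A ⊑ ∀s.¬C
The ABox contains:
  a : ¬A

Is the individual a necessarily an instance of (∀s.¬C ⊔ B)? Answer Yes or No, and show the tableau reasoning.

1. a : (∀s.¬C ⊔ B)?  L(a) = {¬A} ∪ {(∃s.C ⊓ ¬B)}
   clash {C, ¬C} at an ∃-successor — a ∈ (∀s.¬C ⊔ B)
2. Hence a : (∀s.¬C ⊔ B): entailed.

Yes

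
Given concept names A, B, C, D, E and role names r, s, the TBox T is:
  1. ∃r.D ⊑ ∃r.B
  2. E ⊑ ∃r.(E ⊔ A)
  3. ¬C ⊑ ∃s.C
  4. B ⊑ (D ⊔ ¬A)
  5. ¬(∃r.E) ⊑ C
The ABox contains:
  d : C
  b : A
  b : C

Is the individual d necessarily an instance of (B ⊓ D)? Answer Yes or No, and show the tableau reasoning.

1. d : (B ⊓ D)?  L(d) = {C} ∪ {(¬B ⊔ ¬D)}
   open: L(d) ⊇ {C, ¬B, ¬E, ∀r.¬D} — d ∉ (B ⊓ D) possible
2. Hence d : (B ⊓ D): not entailed.

No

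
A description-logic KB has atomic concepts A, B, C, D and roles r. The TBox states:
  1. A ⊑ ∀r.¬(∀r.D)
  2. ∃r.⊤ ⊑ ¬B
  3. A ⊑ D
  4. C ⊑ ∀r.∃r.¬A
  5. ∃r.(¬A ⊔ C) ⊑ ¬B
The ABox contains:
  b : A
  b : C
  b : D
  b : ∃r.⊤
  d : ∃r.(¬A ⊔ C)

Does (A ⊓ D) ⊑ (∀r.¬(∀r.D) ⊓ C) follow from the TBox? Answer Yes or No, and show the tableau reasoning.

1. (A ⊓ D) ⊑ (∀r.¬(∀r.D) ⊓ C)  ⇔  ((A ⊓ D) ⊓ (∃r.∀r.D ⊔ ¬C)) unsat w.r.t. T
   apply at x₀: A⊑∀r.¬(∀r.D)
   open: L(x₀) ⊇ {A, D, ¬C, ∀r.(A ⊓ ¬C), ∀r.∃r.¬D, …}
2. Hence (A ⊓ D) ⊑ (∀r.¬(∀r.D) ⊓ C): not entailed.

No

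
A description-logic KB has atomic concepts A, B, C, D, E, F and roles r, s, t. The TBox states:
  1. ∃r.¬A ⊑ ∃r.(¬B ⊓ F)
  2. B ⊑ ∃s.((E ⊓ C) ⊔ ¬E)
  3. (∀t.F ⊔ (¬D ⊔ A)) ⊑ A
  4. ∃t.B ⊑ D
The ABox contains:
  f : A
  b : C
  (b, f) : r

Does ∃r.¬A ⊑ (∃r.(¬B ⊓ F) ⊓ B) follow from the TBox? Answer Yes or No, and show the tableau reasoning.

No

1. ∃r.¬A ⊑ (∃r.(¬B ⊓ F) ⊓ B)  ⇔  (∃r.¬A ⊓ (∀r.(B ⊔ ¬F) ⊔ ¬B)) unsat w.r.t. T
   apply at x₀: ∃r.¬A⊑∃r.(¬B ⊓ F)
   open: L(x₀) ⊇ {D, ¬A, ¬B, ∀t.¬B, ∃r.(¬B ⊓ F), …} (+ ∃-successors)
2. Hence ∃r.¬A ⊑ (∃r.(¬B ⊓ F) ⊓ B): not entailed.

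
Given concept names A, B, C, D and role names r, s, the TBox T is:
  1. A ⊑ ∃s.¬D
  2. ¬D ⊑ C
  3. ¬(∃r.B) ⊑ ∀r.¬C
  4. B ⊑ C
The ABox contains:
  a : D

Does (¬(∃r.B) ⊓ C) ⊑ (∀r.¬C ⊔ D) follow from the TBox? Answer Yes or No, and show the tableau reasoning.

Yes

1. (¬(∃r.B) ⊓ C) ⊑ (∀r.¬C ⊔ D)  ⇔  ((∀r.¬B ⊓ C) ⊓ (∃r.C ⊓ ¬D)) unsat w.r.t. T
   all branches close; clash {C, ¬C} at an ∃-successor
2. Hence (¬(∃r.B) ⊓ C) ⊑ (∀r.¬C ⊔ D): entailed.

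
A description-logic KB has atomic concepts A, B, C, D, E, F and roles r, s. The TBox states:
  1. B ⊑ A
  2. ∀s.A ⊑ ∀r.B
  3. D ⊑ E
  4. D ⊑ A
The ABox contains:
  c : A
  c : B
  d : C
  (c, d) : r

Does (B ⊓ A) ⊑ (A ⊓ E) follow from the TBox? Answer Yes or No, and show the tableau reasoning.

1. (B ⊓ A) ⊑ (A ⊓ E)  ⇔  ((B ⊓ A) ⊓ (¬A ⊔ ¬E)) unsat w.r.t. T
   open: L(x₀) ⊇ {A, B, ¬D, ¬E, ∃s.¬A} (+ ∃-successors)
2. Hence (B ⊓ A) ⊑ (A ⊓ E): not entailed.

No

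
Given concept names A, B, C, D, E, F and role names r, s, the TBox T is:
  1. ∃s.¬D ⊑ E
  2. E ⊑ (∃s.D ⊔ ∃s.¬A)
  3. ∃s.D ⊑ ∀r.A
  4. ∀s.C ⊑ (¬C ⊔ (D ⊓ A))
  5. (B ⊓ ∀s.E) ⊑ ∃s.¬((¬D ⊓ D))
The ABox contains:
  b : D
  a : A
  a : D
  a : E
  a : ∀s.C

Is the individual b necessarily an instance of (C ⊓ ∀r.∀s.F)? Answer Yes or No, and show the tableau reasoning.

No

1. b : (C ⊓ ∀r.∀s.F)?  L(b) = {D} ∪ {(¬C ⊔ ∃r.∃s.¬F)}
   open: L(b) ⊇ {D, ¬B, ¬C, ¬E, ∀s.D, …} — b ∉ (C ⊓ ∀r.∀s.F) possible
2. Hence b : (C ⊓ ∀r.∀s.F): not entailed.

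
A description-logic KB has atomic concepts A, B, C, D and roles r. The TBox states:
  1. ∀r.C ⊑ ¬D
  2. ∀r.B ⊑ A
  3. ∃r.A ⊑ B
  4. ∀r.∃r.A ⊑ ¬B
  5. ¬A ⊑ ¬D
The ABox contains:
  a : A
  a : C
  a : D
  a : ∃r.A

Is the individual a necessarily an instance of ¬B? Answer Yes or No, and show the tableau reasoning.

No

1. a : ¬B?  L(a) = {A, C, D, ∃r.A} ∪ {B}
   open: L(a) ⊇ {A, B, C, D, ∃r.A, …} (+ ∃-successors) — a ∉ ¬B possible
2. Hence a : ¬B: not entailed.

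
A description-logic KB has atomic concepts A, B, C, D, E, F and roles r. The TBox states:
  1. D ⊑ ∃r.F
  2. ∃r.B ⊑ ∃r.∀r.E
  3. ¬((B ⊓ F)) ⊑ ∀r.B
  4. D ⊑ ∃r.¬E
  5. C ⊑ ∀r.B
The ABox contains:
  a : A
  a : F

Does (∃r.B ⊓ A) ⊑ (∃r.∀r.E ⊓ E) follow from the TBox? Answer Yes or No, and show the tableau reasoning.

No

1. (∃r.B ⊓ A) ⊑ (∃r.∀r.E ⊓ E)  ⇔  ((∃r.B ⊓ A) ⊓ (∀r.∃r.¬E ⊔ ¬E)) unsat w.r.t. T
   apply at x₀: ∃r.B⊑∃r.∀r.E
   open: L(x₀) ⊇ {A, B, F, ¬C, ¬D, …} (+ ∃-successors)
2. Hence (∃r.B ⊓ A) ⊑ (∃r.∀r.E ⊓ E): not entailed.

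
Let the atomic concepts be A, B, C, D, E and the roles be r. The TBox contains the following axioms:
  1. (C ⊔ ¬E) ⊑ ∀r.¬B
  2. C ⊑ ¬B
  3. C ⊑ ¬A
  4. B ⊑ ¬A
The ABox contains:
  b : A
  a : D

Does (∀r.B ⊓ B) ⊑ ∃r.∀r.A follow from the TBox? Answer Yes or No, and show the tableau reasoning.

No

1. (∀r.B ⊓ B) ⊑ ∃r.∀r.A  ⇔  ((∀r.B ⊓ B) ⊓ ∀r.∃r.¬A) unsat w.r.t. T
   apply at x₀: B⊑¬A
   open: L(x₀) ⊇ {B, E, ¬A, ¬C, ∀r.B, …}
2. Hence (∀r.B ⊓ B) ⊑ ∃r.∀r.A: not entailed.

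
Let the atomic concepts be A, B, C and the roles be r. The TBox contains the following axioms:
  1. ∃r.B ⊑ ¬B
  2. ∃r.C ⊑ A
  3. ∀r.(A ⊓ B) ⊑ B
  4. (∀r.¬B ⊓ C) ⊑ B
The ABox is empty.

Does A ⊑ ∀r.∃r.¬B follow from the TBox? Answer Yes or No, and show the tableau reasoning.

1. A ⊑ ∀r.∃r.¬B  ⇔  (A ⊓ ∃r.∀r.B) unsat w.r.t. T
   open: L(x₀) ⊇ {A, ¬B, ∃r.(¬A ⊔ ¬B), ∃r.B, ∃r.∀r.B} (+ ∃-successors)
2. Hence A ⊑ ∀r.∃r.¬B: not entailed.

No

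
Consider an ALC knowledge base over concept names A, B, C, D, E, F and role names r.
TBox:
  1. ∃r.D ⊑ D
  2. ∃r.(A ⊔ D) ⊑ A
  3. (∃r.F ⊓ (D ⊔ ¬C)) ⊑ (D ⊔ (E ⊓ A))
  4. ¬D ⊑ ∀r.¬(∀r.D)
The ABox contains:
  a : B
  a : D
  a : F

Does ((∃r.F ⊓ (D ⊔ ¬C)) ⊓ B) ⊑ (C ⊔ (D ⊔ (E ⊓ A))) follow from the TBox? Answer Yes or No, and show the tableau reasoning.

Yes

1. ((∃r.F ⊓ (D ⊔ ¬C)) ⊓ B) ⊑ (C ⊔ (D ⊔ (E ⊓ A)))  ⇔  (((∃r.F ⊓ (D ⊔ ¬C)) ⊓ B) ⊓ (¬C ⊓ (¬D ⊓ (¬E ⊔ ¬A)))) unsat w.r.t. T
   all branches close; clash {D, ¬D} at x₀
2. Hence ((∃r.F ⊓ (D ⊔ ¬C)) ⊓ B) ⊑ (C ⊔ (D ⊔ (E ⊓ A))): entailed.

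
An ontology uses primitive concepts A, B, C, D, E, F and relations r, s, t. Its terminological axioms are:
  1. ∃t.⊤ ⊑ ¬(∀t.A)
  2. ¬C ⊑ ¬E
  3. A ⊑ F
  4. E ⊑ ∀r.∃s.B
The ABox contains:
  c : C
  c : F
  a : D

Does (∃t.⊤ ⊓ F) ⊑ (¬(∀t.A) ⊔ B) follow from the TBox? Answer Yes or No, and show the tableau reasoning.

1. (∃t.⊤ ⊓ F) ⊑ (¬(∀t.A) ⊔ B)  ⇔  ((∃t.⊤ ⊓ F) ⊓ (∀t.A ⊓ ¬B)) unsat w.r.t. T
   all branches close; clash {A, ¬A} at an ∃-successor
2. Hence (∃t.⊤ ⊓ F) ⊑ (¬(∀t.A) ⊔ B): entailed.

Yes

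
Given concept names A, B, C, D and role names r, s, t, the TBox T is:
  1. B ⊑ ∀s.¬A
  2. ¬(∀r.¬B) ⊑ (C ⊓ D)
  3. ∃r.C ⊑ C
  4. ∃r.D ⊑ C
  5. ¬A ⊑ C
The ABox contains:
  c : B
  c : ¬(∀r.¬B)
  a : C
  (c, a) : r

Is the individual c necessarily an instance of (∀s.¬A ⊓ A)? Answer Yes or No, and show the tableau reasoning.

1. c : (∀s.¬A ⊓ A)?  L(c) = {B, ¬(∀r.¬B)} ∪ {(∃s.A ⊔ ¬A)}
   apply at c: B⊑∀s.¬A; ¬(∀r.¬B)⊑(C ⊓ D)
   open: L(c) ⊇ {B, C, D, ¬A, ∀s.¬A, …} (+ ∃-successors) — c ∉ (∀s.¬A ⊓ A) possible
2. Hence c : (∀s.¬A ⊓ A): not entailed.

No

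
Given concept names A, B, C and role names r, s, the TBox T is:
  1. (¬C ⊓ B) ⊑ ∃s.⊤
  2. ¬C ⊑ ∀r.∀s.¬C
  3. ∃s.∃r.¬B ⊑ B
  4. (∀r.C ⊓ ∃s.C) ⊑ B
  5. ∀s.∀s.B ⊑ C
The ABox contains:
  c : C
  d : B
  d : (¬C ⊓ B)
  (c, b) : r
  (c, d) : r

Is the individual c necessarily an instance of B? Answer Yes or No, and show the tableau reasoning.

1. c : B?  L(c) = {C} ∪ {¬B}
   open: L(c) ⊇ {C, ¬B, ∀s.∀r.B, ∃r.¬C} (+ ∃-successors) — c ∉ B possible
2. Hence c : B: not entailed.

No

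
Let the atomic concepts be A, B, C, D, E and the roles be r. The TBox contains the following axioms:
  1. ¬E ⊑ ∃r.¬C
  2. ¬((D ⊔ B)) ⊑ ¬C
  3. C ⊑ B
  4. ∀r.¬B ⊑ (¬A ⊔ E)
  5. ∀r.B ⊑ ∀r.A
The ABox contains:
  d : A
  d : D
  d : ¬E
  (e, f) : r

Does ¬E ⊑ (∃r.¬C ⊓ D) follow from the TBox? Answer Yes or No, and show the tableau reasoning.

1. ¬E ⊑ (∃r.¬C ⊓ D)  ⇔  (¬E ⊓ (∀r.C ⊔ ¬D)) unsat w.r.t. T
   apply at x₀: ¬E⊑∃r.¬C
   open: L(x₀) ⊇ {B, ¬D, ¬E, ∃r.B, ∃r.¬B, …} (+ ∃-successors)
2. Hence ¬E ⊑ (∃r.¬C ⊓ D): not entailed.

No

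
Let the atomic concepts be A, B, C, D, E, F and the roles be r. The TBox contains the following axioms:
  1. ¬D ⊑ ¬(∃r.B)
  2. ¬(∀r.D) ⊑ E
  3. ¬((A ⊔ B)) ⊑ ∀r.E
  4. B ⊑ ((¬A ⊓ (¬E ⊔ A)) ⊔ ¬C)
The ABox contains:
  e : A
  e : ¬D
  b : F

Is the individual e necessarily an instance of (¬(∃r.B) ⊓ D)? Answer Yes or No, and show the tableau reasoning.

No

1. e : (¬(∃r.B) ⊓ D)?  L(e) = {A, ¬D} ∪ {(∃r.B ⊔ ¬D)}
   apply at e: ¬D⊑¬(∃r.B)
   open: L(e) ⊇ {A, ¬B, ¬D, ∀r.D, ∀r.¬B} — e ∉ (¬(∃r.B) ⊓ D) possible
2. Hence e : (¬(∃r.B) ⊓ D): not entailed.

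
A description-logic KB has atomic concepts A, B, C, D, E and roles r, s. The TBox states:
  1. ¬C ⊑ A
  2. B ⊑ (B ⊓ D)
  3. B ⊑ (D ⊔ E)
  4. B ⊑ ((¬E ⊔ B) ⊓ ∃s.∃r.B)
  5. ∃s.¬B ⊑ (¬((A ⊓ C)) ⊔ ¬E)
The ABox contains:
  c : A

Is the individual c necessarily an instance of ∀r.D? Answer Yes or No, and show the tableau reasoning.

1. c : ∀r.D?  L(c) = {A} ∪ {∃r.¬D}
   open: L(c) ⊇ {A, ¬B, ∀s.B, ∃r.¬D} (+ ∃-successors) — c ∉ ∀r.D possible
2. Hence c : ∀r.D: not entailed.

No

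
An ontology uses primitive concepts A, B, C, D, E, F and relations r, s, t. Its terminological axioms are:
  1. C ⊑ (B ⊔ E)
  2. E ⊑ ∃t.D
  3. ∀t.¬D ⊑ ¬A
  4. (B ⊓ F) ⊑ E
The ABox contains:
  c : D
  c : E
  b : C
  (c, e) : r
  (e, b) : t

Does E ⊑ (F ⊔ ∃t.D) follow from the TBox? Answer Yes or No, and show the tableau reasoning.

1. E ⊑ (F ⊔ ∃t.D)  ⇔  (E ⊓ (¬F ⊓ ∀t.¬D)) unsat w.r.t. T
   all branches close; clash {D, ¬D} at an ∃-successor
2. Hence E ⊑ (F ⊔ ∃t.D): entailed.

Yes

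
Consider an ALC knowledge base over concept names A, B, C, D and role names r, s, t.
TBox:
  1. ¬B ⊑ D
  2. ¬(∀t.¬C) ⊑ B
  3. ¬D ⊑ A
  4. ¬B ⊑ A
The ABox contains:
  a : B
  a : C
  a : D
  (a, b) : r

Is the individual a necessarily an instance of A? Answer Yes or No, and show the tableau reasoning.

1. a : A?  L(a) = {B, C, D} ∪ {¬A}
   open: L(a) ⊇ {B, C, D, ¬A} — a ∉ A possible
2. Hence a : A: not entailed.

No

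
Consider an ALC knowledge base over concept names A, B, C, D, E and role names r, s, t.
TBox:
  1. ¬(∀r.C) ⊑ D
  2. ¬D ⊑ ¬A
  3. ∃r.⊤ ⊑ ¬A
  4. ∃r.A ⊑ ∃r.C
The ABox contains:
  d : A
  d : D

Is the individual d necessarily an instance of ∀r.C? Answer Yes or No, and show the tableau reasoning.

Yes

1. d : ∀r.C?  L(d) = {A, D} ∪ {∃r.¬C}
   clash {A, ¬A} at d — d ∈ ∀r.C
2. Hence d : ∀r.C: entailed.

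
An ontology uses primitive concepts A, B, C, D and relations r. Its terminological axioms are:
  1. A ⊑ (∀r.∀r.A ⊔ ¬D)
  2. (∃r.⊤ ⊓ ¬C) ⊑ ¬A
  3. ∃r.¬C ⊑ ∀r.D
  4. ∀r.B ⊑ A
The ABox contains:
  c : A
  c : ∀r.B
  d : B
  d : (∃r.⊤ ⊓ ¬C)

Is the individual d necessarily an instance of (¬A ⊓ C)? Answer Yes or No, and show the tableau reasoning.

1. d : (¬A ⊓ C)?  L(d) = {B, (∃r.⊤ ⊓ ¬C)} ∪ {(A ⊔ ¬C)}
   apply at d: (∃r.⊤ ⊓ ¬C)⊑¬A
   open: L(d) ⊇ {B, ¬A, ¬C, ∀r.C, ∃r.¬B, …} (+ ∃-successors) — d ∉ (¬A ⊓ C) possible
2. Hence d : (¬A ⊓ C): not entailed.

No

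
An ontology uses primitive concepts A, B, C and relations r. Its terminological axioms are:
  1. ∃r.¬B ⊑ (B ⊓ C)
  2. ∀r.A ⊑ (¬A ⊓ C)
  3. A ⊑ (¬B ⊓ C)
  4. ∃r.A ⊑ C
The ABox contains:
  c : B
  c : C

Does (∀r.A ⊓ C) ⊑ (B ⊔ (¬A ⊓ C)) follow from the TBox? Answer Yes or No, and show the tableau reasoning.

1. (∀r.A ⊓ C) ⊑ (B ⊔ (¬A ⊓ C))  ⇔  ((∀r.A ⊓ C) ⊓ (¬B ⊓ (A ⊔ ¬C))) unsat w.r.t. T
   all branches close; clash {C, ¬C} at x₀
2. Hence (∀r.A ⊓ C) ⊑ (B ⊔ (¬A ⊓ C)): entailed.

Yes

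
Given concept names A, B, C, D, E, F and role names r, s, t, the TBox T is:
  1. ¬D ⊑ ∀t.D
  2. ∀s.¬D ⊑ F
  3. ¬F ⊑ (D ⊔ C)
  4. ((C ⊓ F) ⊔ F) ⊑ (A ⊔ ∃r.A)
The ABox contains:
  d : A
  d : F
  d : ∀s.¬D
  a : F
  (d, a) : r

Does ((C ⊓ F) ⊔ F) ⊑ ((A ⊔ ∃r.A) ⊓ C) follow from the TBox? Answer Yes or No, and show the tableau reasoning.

No

1. ((C ⊓ F) ⊔ F) ⊑ ((A ⊔ ∃r.A) ⊓ C)  ⇔  (((C ⊓ F) ⊔ F) ⊓ ((¬A ⊓ ∀r.¬A) ⊔ ¬C)) unsat w.r.t. T
   apply at x₀: ((C ⊓ F) ⊔ F)⊑(A ⊔ ∃r.A)
   open: L(x₀) ⊇ {A, D, F, ¬C}
2. Hence ((C ⊓ F) ⊔ F) ⊑ ((A ⊔ ∃r.A) ⊓ C): not entailed.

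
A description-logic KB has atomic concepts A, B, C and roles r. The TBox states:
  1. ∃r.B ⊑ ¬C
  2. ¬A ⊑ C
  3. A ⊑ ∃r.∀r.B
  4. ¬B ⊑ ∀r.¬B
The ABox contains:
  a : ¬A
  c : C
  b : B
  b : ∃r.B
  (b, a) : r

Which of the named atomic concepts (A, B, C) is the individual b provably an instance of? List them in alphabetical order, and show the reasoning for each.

1. b : A?  L(b) = {B, ∃r.B} ∪ {¬A}
   clash {C, ¬C} at b — b ∈ A
2. b : B?  L(b) = {B, ∃r.B} ∪ {¬B}
   clash {B, ¬B} at b — b ∈ B
3. b : C?  L(b) = {B, ∃r.B} ∪ {¬C}
   open: L(b) ⊇ {A, B, ¬C, ∃r.B, ∃r.∀r.B} (+ ∃-successors) — b ∉ C possible
4. Entailed for b: {A, B}

{A, B}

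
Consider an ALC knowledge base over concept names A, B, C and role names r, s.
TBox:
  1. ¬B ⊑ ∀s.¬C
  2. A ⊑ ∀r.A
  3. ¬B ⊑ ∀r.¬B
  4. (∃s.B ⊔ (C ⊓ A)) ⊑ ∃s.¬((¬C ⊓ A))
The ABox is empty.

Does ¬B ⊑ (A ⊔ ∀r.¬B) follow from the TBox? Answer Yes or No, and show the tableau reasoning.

1. ¬B ⊑ (A ⊔ ∀r.¬B)  ⇔  (¬B ⊓ (¬A ⊓ ∃r.B)) unsat w.r.t. T
   all branches close; clash {B, ¬B} at an ∃-successor
2. Hence ¬B ⊑ (A ⊔ ∀r.¬B): entailed.

Yes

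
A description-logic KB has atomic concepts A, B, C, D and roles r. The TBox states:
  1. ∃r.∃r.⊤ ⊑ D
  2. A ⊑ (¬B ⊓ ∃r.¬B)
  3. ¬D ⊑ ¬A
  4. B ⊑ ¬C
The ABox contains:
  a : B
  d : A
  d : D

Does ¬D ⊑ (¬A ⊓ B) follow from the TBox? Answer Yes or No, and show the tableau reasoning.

1. ¬D ⊑ (¬A ⊓ B)  ⇔  (¬D ⊓ (A ⊔ ¬B)) unsat w.r.t. T
   apply at x₀: ¬D⊑¬A
   open: L(x₀) ⊇ {¬A, ¬B, ¬D, ∀r.∀r.⊥}
2. Hence ¬D ⊑ (¬A ⊓ B): not entailed.

No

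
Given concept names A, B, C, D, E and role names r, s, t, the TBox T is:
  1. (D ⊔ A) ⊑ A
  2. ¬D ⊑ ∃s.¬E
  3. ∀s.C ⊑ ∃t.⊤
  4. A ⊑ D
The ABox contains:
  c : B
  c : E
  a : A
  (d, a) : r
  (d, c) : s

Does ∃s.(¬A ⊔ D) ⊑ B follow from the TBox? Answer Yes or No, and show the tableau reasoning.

No

1. ∃s.(¬A ⊔ D) ⊑ B  ⇔  (∃s.(¬A ⊔ D) ⊓ ¬B) unsat w.r.t. T
   open: L(x₀) ⊇ {¬A, ¬B, ¬D, ∃s.(¬A ⊔ D), ∃s.¬C, …} (+ ∃-successors)
2. Hence ∃s.(¬A ⊔ D) ⊑ B: not entailed.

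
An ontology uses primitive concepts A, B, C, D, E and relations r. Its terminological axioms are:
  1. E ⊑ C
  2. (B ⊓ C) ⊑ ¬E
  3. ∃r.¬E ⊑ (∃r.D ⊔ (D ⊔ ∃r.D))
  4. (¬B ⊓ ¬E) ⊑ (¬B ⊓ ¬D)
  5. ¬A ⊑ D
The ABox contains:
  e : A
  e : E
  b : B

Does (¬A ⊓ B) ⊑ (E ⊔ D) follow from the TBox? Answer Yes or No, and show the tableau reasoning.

Yes

1. (¬A ⊓ B) ⊑ (E ⊔ D)  ⇔  ((¬A ⊓ B) ⊓ (¬E ⊓ ¬D)) unsat w.r.t. T
   all branches close; clash {D, ¬D} at x₀
2. Hence (¬A ⊓ B) ⊑ (E ⊔ D): entailed.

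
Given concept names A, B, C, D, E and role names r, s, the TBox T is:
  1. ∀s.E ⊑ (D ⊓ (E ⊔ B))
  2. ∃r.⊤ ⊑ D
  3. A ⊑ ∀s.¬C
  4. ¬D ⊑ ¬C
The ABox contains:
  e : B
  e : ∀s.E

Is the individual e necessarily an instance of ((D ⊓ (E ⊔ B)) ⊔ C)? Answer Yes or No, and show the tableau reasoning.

1. e : ((D ⊓ (E ⊔ B)) ⊔ C)?  L(e) = {B, ∀s.E} ∪ {((¬D ⊔ (¬E ⊓ ¬B)) ⊓ ¬C)}
   clash {B, ¬B} at e — e ∈ ((D ⊓ (E ⊔ B)) ⊔ C)
2. Hence e : ((D ⊓ (E ⊔ B)) ⊔ C): entailed.

Yes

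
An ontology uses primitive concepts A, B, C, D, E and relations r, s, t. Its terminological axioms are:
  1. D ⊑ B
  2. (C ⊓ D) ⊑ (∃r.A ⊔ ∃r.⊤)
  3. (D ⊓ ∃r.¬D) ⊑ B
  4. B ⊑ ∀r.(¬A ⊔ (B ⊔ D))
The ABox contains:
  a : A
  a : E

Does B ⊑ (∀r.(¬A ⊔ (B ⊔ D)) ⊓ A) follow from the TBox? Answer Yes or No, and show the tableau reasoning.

No

1. B ⊑ (∀r.(¬A ⊔ (B ⊔ D)) ⊓ A)  ⇔  (B ⊓ (∃r.(A ⊓ (¬B ⊓ ¬D)) ⊔ ¬A)) unsat w.r.t. T
   apply at x₀: B⊑∀r.(¬A ⊔ (B ⊔ D))
   open: L(x₀) ⊇ {B, ¬A, ¬C, ∀r.(¬A ⊔ (B ⊔ D))}
2. Hence B ⊑ (∀r.(¬A ⊔ (B ⊔ D)) ⊓ A): not entailed.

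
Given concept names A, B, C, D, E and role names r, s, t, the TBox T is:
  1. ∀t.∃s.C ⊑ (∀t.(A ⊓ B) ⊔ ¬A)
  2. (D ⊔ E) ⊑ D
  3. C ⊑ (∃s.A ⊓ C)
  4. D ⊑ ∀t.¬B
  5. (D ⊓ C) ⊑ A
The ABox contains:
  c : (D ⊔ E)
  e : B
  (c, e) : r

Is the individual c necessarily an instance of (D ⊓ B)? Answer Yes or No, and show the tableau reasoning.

No

1. c : (D ⊓ B)?  L(c) = {(D ⊔ E)} ∪ {(¬D ⊔ ¬B)}
   apply at c: (D ⊔ E)⊑D
   open: L(c) ⊇ {D, ¬B, ¬C, ∀t.¬B, ∃t.∀s.¬C} (+ ∃-successors) — c ∉ (D ⊓ B) possible
2. Hence c : (D ⊓ B): not entailed.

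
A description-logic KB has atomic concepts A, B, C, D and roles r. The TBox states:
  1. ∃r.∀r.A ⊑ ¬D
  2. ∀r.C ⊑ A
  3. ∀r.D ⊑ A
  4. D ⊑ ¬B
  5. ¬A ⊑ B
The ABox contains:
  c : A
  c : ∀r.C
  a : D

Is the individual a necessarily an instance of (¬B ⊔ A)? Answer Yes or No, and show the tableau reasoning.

1. a : (¬B ⊔ A)?  L(a) = {D} ∪ {(B ⊓ ¬A)}
   clash {B, ¬B} at a — a ∈ (¬B ⊔ A)
2. Hence a : (¬B ⊔ A): entailed.

Yes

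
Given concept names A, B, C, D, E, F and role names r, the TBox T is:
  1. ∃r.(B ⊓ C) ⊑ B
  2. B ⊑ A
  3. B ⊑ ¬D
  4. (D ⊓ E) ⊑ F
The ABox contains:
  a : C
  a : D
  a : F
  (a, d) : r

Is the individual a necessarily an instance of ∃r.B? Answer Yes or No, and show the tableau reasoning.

No

1. a : ∃r.B?  L(a) = {C, D, F} ∪ {∀r.¬B}
   open: L(a) ⊇ {C, D, F, ¬B, ∀r.(¬B ⊔ ¬C), …} — a ∉ ∃r.B possible
2. Hence a : ∃r.B: not entailed.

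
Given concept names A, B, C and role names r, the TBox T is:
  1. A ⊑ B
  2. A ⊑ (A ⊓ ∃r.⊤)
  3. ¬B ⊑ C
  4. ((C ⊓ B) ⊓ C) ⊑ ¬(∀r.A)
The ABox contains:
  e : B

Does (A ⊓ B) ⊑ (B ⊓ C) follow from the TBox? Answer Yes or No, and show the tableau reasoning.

No

1. (A ⊓ B) ⊑ (B ⊓ C)  ⇔  ((A ⊓ B) ⊓ (¬B ⊔ ¬C)) unsat w.r.t. T
   apply at x₀: A⊑(A ⊓ ∃r.⊤)
   open: L(x₀) ⊇ {A, B, ¬C, ∃r.⊤} (+ ∃-successors)
2. Hence (A ⊓ B) ⊑ (B ⊓ C): not entailed.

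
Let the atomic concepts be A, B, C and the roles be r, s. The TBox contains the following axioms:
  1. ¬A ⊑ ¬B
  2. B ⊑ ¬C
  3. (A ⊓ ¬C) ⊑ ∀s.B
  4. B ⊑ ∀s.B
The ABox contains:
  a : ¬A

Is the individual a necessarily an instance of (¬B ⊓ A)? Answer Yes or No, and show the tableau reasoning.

No

1. a : (¬B ⊓ A)?  L(a) = {¬A} ∪ {(B ⊔ ¬A)}
   apply at a: ¬A⊑¬B
   open: L(a) ⊇ {¬A, ¬B} — a ∉ (¬B ⊓ A) possible
2. Hence a : (¬B ⊓ A): not entailed.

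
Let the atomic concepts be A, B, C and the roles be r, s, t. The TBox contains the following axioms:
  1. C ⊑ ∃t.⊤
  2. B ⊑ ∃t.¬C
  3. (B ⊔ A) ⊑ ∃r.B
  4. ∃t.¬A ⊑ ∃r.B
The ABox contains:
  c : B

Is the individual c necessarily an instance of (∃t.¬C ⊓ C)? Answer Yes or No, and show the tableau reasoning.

No

1. c : (∃t.¬C ⊓ C)?  L(c) = {B} ∪ {(∀t.C ⊔ ¬C)}
   apply at c: B⊑∃t.¬C
   open: L(c) ⊇ {B, ¬C, ∀t.A, ∃r.B, ∃t.¬C} (+ ∃-successors) — c ∉ (∃t.¬C ⊓ C) possible
2. Hence c : (∃t.¬C ⊓ C): not entailed.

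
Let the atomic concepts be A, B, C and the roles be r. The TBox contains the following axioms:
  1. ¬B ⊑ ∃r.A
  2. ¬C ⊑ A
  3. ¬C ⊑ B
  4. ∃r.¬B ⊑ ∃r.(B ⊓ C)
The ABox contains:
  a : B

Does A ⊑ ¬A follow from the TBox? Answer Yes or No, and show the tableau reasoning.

No

1. A ⊑ ¬A  ⇔  (A ⊓ A) unsat w.r.t. T
   open: L(x₀) ⊇ {A, B, C, ∀r.B}
2. Hence A ⊑ ¬A: not entailed.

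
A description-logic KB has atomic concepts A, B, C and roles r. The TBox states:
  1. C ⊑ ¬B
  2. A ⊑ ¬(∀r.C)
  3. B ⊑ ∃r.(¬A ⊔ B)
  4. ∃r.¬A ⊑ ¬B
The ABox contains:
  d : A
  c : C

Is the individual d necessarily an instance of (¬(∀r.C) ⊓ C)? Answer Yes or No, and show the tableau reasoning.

No

1. d : (¬(∀r.C) ⊓ C)?  L(d) = {A} ∪ {(∀r.C ⊔ ¬C)}
   apply at d: A⊑¬(∀r.C)
   open: L(d) ⊇ {A, ¬B, ¬C, ∀r.A, ∃r.¬C} (+ ∃-successors) — d ∉ (¬(∀r.C) ⊓ C) possible
2. Hence d : (¬(∀r.C) ⊓ C): not entailed.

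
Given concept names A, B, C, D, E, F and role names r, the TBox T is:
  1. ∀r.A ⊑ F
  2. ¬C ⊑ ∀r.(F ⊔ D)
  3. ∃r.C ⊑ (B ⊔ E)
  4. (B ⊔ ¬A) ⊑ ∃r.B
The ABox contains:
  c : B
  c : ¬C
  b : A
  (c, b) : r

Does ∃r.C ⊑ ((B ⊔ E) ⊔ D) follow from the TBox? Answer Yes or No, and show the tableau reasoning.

Yes

1. ∃r.C ⊑ ((B ⊔ E) ⊔ D)  ⇔  (∃r.C ⊓ ((¬B ⊓ ¬E) ⊓ ¬D)) unsat w.r.t. T
   all branches close; clash {E, ¬E} at x₀
2. Hence ∃r.C ⊑ ((B ⊔ E) ⊔ D): entailed.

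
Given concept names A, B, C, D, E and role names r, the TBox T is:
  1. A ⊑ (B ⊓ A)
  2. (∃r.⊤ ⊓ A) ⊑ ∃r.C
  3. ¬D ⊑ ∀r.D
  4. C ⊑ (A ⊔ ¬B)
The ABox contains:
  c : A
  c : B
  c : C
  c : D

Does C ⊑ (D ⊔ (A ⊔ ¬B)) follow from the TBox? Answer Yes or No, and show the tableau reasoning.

1. C ⊑ (D ⊔ (A ⊔ ¬B))  ⇔  (C ⊓ (¬D ⊓ (¬A ⊓ B))) unsat w.r.t. T
   all branches close; clash {B, ¬B} at x₀
2. Hence C ⊑ (D ⊔ (A ⊔ ¬B)): entailed.

Yes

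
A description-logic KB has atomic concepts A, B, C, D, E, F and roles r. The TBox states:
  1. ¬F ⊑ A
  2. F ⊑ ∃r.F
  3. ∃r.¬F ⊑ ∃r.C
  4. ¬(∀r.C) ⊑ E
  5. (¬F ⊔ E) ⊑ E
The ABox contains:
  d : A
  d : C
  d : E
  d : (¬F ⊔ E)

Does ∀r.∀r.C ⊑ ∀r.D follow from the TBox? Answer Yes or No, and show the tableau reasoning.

No

1. ∀r.∀r.C ⊑ ∀r.D  ⇔  (∀r.∀r.C ⊓ ∃r.¬D) unsat w.r.t. T
   open: L(x₀) ⊇ {F, ¬E, ∀r.C, ∀r.F, ∀r.∀r.C, …} (+ ∃-successors)
2. Hence ∀r.∀r.C ⊑ ∀r.D: not entailed.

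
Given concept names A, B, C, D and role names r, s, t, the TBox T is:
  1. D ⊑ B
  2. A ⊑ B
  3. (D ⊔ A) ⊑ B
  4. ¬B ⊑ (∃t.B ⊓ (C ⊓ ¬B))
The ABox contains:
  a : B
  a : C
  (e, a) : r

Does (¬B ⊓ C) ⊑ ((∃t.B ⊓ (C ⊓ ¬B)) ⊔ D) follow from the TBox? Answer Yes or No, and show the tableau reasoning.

1. (¬B ⊓ C) ⊑ ((∃t.B ⊓ (C ⊓ ¬B)) ⊔ D)  ⇔  ((¬B ⊓ C) ⊓ ((∀t.¬B ⊔ (¬C ⊔ B)) ⊓ ¬D)) unsat w.r.t. T
   all branches close; clash {B, ¬B} at x₀
2. Hence (¬B ⊓ C) ⊑ ((∃t.B ⊓ (C ⊓ ¬B)) ⊔ D): entailed.

Yes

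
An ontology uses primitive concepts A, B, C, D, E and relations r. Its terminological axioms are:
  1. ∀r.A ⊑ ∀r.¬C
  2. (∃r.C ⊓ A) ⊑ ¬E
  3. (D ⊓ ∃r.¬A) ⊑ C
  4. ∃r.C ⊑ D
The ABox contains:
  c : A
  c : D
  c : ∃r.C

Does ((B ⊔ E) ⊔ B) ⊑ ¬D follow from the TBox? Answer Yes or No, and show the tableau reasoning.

No

1. ((B ⊔ E) ⊔ B) ⊑ ¬D  ⇔  (((B ⊔ E) ⊔ B) ⊓ D) unsat w.r.t. T
   open: L(x₀) ⊇ {B, D, ∀r.A, ∀r.¬C}
2. Hence ((B ⊔ E) ⊔ B) ⊑ ¬D: not entailed.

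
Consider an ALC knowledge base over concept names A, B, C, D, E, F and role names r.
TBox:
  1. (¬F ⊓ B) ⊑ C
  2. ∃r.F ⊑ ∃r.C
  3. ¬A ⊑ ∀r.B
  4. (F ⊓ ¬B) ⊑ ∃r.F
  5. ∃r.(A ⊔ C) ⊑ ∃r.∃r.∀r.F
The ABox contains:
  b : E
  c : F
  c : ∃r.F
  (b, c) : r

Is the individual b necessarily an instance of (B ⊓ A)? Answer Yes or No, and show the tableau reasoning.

1. b : (B ⊓ A)?  L(b) = {E} ∪ {(¬B ⊔ ¬A)}
   open: L(b) ⊇ {A, E, ¬B, ¬F, ∃r.C, …} (+ ∃-successors) — b ∉ (B ⊓ A) possible
2. Hence b : (B ⊓ A): not entailed.

No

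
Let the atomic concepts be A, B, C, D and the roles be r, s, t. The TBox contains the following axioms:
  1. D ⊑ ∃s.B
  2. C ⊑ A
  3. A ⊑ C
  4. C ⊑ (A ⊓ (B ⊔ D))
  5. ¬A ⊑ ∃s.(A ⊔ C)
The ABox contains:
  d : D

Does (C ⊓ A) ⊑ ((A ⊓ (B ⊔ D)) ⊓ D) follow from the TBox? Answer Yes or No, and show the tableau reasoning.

1. (C ⊓ A) ⊑ ((A ⊓ (B ⊔ D)) ⊓ D)  ⇔  ((C ⊓ A) ⊓ ((¬A ⊔ (¬B ⊓ ¬D)) ⊔ ¬D)) unsat w.r.t. T
   apply at x₀: C⊑(A ⊓ (B ⊔ D))
   open: L(x₀) ⊇ {A, B, C, ¬D}
2. Hence (C ⊓ A) ⊑ ((A ⊓ (B ⊔ D)) ⊓ D): not entailed.

No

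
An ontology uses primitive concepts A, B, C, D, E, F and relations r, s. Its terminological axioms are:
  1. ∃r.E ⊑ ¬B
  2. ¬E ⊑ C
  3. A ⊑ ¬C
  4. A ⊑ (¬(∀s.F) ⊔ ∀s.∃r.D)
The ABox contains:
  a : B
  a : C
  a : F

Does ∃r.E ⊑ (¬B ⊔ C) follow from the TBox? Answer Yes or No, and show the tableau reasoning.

1. ∃r.E ⊑ (¬B ⊔ C)  ⇔  (∃r.E ⊓ (B ⊓ ¬C)) unsat w.r.t. T
   all branches close; clash {C, ¬C} at x₀
2. Hence ∃r.E ⊑ (¬B ⊔ C): entailed.

Yes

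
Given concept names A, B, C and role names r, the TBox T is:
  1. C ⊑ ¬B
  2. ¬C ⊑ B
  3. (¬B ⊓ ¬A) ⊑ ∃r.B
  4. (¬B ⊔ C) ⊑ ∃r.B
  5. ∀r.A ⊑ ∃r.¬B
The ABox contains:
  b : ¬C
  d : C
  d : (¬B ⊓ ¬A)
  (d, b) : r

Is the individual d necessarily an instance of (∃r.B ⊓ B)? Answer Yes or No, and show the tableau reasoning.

No

1. d : (∃r.B ⊓ B)?  L(d) = {C, (¬B ⊓ ¬A)} ∪ {(∀r.¬B ⊔ ¬B)}
   apply at d: (¬B ⊓ ¬A)⊑∃r.B
   open: L(d) ⊇ {C, ¬A, ¬B, ∃r.B, ∃r.¬A} (+ ∃-successors) — d ∉ (∃r.B ⊓ B) possible
2. Hence d : (∃r.B ⊓ B): not entailed.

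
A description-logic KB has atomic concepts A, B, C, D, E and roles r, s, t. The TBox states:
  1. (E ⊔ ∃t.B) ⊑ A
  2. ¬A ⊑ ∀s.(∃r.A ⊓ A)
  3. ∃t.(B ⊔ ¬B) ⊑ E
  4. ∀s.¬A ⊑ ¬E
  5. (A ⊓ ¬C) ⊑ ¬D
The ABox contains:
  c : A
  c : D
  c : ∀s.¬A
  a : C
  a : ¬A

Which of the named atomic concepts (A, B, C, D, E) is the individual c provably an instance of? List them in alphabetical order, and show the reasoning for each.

1. c : A?  L(c) = {A, D, ∀s.¬A} ∪ {¬A}
   clash {A, ¬A} at c — c ∈ A
2. c : B?  L(c) = {A, D, ∀s.¬A} ∪ {¬B}
   apply at c: ∀s.¬A⊑¬E
   open: L(c) ⊇ {A, C, D, ¬B, ¬E, …} — c ∉ B possible
3. c : C?  L(c) = {A, D, ∀s.¬A} ∪ {¬C}
   clash {D, ¬D} at c — c ∈ C
4. c : D?  L(c) = {A, D, ∀s.¬A} ∪ {¬D}
   clash {D, ¬D} at c — c ∈ D
5. c : E?  L(c) = {A, D, ∀s.¬A} ∪ {¬E}
   open: L(c) ⊇ {A, C, D, ¬E, ∀s.¬A, …} — c ∉ E possible
6. Entailed for c: {A, C, D}

{A, C, D}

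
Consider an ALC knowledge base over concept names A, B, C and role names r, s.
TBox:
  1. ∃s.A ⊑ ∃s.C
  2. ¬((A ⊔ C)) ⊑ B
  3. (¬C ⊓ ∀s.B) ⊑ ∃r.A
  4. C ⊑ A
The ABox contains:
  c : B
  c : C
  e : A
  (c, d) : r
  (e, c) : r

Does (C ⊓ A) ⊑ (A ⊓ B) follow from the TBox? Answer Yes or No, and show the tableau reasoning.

1. (C ⊓ A) ⊑ (A ⊓ B)  ⇔  ((C ⊓ A) ⊓ (¬A ⊔ ¬B)) unsat w.r.t. T
   open: L(x₀) ⊇ {A, C, ¬B, ∀s.¬A}
2. Hence (C ⊓ A) ⊑ (A ⊓ B): not entailed.

No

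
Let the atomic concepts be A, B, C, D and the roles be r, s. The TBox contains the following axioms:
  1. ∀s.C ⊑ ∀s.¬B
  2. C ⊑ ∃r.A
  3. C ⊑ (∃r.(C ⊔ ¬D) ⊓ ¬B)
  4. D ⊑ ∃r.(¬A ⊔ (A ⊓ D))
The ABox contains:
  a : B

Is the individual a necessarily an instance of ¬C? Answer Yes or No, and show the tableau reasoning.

Yes

1. a : ¬C?  L(a) = {B} ∪ {C}
   clash {B, ¬B} at a — a ∈ ¬C
2. Hence a : ¬C: entailed.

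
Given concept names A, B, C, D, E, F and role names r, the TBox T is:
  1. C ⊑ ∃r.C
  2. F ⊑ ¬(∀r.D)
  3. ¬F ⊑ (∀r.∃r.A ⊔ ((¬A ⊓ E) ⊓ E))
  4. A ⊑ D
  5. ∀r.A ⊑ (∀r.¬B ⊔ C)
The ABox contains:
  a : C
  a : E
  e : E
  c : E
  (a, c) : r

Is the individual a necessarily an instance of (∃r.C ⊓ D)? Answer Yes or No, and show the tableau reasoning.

No

1. a : (∃r.C ⊓ D)?  L(a) = {C, E} ∪ {(∀r.¬C ⊔ ¬D)}
   apply at a: C⊑∃r.C
   open: L(a) ⊇ {C, E, ¬A, ¬D, ¬F, …} (+ ∃-successors) — a ∉ (∃r.C ⊓ D) possible
2. Hence a : (∃r.C ⊓ D): not entailed.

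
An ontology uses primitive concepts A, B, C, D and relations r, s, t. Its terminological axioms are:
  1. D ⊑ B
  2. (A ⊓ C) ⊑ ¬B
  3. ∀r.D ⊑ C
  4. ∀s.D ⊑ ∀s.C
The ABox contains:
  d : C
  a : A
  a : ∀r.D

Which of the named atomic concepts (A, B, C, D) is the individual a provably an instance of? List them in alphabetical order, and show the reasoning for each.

1. a : A?  L(a) = {A, ∀r.D} ∪ {¬A}
   clash {A, ¬A} at a — a ∈ A
2. a : B?  L(a) = {A, ∀r.D} ∪ {¬B}
   apply at a: ∀r.D⊑C
   open: L(a) ⊇ {A, C, ¬B, ¬D, ∀r.D, …} (+ ∃-successors) — a ∉ B possible
3. a : C?  L(a) = {A, ∀r.D} ∪ {¬C}
   clash {B, ¬B} at a — a ∈ C
4. a : D?  L(a) = {A, ∀r.D} ∪ {¬D}
   apply at a: ∀r.D⊑C
   open: L(a) ⊇ {A, C, ¬B, ¬D, ∀r.D, …} (+ ∃-successors) — a ∉ D possible
5. Entailed for a: {A, C}

{A, C}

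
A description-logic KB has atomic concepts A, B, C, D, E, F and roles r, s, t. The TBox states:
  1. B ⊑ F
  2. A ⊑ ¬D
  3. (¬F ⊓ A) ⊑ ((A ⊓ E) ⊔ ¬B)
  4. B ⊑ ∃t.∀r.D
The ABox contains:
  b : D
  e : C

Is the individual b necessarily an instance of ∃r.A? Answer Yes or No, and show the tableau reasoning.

No

1. b : ∃r.A?  L(b) = {D} ∪ {∀r.¬A}
   open: L(b) ⊇ {D, ¬A, ¬B, ∀r.¬A} — b ∉ ∃r.A possible
2. Hence b : ∃r.A: not entailed.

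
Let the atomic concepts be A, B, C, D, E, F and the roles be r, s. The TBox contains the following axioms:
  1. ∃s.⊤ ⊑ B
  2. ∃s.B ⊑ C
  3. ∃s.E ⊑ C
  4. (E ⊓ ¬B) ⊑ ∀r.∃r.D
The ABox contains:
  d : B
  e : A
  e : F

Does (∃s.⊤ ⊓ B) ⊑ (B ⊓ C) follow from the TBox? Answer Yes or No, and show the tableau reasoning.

1. (∃s.⊤ ⊓ B) ⊑ (B ⊓ C)  ⇔  ((∃s.⊤ ⊓ B) ⊓ (¬B ⊔ ¬C)) unsat w.r.t. T
   open: L(x₀) ⊇ {B, ¬C, ∀s.¬B, ∀s.¬E, ∃s.⊤} (+ ∃-successors)
2. Hence (∃s.⊤ ⊓ B) ⊑ (B ⊓ C): not entailed.

No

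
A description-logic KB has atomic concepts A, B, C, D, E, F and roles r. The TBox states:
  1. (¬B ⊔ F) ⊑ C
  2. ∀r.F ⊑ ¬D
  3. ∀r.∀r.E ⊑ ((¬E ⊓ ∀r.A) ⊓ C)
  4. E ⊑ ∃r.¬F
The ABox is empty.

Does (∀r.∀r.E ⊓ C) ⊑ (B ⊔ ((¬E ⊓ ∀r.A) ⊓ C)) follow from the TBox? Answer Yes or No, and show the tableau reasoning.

1. (∀r.∀r.E ⊓ C) ⊑ (B ⊔ ((¬E ⊓ ∀r.A) ⊓ C))  ⇔  ((∀r.∀r.E ⊓ C) ⊓ (¬B ⊓ ((E ⊔ ∃r.¬A) ⊔ ¬C))) unsat w.r.t. T
   all branches close; clash {C, ¬C} at x₀
2. Hence (∀r.∀r.E ⊓ C) ⊑ (B ⊔ ((¬E ⊓ ∀r.A) ⊓ C)): entailed.

Yes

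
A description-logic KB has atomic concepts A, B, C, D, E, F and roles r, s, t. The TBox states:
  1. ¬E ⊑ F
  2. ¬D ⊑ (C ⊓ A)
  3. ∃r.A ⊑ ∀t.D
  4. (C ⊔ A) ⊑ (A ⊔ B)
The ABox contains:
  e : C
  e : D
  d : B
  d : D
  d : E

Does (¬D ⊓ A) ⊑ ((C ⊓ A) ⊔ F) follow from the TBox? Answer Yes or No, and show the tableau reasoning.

1. (¬D ⊓ A) ⊑ ((C ⊓ A) ⊔ F)  ⇔  ((¬D ⊓ A) ⊓ ((¬C ⊔ ¬A) ⊓ ¬F)) unsat w.r.t. T
   all branches close; clash {F, ¬F} at x₀
2. Hence (¬D ⊓ A) ⊑ ((C ⊓ A) ⊔ F): entailed.

Yes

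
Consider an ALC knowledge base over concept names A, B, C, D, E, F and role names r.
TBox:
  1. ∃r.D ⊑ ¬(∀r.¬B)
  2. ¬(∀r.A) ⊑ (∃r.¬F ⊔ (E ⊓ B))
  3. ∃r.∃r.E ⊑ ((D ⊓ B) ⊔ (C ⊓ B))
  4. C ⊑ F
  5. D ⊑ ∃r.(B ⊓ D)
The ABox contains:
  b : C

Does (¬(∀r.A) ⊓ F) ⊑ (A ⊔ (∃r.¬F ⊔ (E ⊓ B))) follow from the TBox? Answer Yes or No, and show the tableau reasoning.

1. (¬(∀r.A) ⊓ F) ⊑ (A ⊔ (∃r.¬F ⊔ (E ⊓ B)))  ⇔  ((∃r.¬A ⊓ F) ⊓ (¬A ⊓ (∀r.F ⊓ (¬E ⊔ ¬B)))) unsat w.r.t. T
   all branches close; clash {B, ¬B} at x₀
2. Hence (¬(∀r.A) ⊓ F) ⊑ (A ⊔ (∃r.¬F ⊔ (E ⊓ B))): entailed.

Yes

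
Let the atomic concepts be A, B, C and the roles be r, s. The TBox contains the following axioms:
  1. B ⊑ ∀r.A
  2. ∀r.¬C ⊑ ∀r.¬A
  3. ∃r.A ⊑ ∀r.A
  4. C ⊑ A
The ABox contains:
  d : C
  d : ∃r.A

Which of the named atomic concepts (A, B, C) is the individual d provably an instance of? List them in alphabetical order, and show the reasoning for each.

1. d : A?  L(d) = {C, ∃r.A} ∪ {¬A}
   clash {A, ¬A} at d — d ∈ A
2. d : B?  L(d) = {C, ∃r.A} ∪ {¬B}
   apply at d: ∃r.A⊑∀r.A; C⊑A
   open: L(d) ⊇ {A, C, ¬B, ∀r.A, ∃r.A, …} (+ ∃-successors) — d ∉ B possible
3. d : C?  L(d) = {C, ∃r.A} ∪ {¬C}
   clash {C, ¬C} at d — d ∈ C
4. Entailed for d: {A, C}

{A, C}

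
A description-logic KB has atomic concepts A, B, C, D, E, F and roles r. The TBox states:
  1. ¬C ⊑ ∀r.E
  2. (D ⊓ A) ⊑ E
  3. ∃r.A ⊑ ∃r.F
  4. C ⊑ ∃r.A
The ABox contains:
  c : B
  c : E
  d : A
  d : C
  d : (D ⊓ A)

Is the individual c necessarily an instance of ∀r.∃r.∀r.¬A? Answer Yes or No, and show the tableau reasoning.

1. c : ∀r.∃r.∀r.¬A?  L(c) = {B, E} ∪ {∃r.∀r.∃r.A}
   open: L(c) ⊇ {B, C, E, ∃r.A, ∃r.F, …} (+ ∃-successors) — c ∉ ∀r.∃r.∀r.¬A possible
2. Hence c : ∀r.∃r.∀r.¬A: not entailed.

No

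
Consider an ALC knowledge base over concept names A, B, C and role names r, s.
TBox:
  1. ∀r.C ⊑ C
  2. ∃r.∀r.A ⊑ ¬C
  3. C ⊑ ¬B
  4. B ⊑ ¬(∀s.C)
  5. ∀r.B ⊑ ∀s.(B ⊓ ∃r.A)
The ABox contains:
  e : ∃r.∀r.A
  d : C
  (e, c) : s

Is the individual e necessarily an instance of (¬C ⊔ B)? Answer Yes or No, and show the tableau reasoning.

Yes

1. e : (¬C ⊔ B)?  L(e) = {∃r.∀r.A} ∪ {(C ⊓ ¬B)}
   clash {C, ¬C} at e — e ∈ (¬C ⊔ B)
2. Hence e : (¬C ⊔ B): entailed.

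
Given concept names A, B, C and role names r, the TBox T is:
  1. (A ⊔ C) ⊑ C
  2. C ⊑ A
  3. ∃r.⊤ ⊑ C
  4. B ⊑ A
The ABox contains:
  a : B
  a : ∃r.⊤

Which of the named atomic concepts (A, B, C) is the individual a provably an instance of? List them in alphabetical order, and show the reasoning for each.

1. a : A?  L(a) = {B, ∃r.⊤} ∪ {¬A}
   clash {A, ¬A} at a — a ∈ A
2. a : B?  L(a) = {B, ∃r.⊤} ∪ {¬B}
   clash {B, ¬B} at a — a ∈ B
3. a : C?  L(a) = {B, ∃r.⊤} ∪ {¬C}
   clash {C, ¬C} at a — a ∈ C
4. Entailed for a: {A, B, C}

{A, B, C}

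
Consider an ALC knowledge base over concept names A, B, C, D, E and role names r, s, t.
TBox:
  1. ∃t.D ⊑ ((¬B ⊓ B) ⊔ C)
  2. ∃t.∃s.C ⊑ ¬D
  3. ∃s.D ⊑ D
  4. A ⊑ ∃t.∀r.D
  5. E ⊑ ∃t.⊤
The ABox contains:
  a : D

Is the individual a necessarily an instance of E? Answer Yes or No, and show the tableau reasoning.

1. a : E?  L(a) = {D} ∪ {¬E}
   open: L(a) ⊇ {D, ¬A, ¬E, ∀t.¬D, ∀t.∀s.¬C} — a ∉ E possible
2. Hence a : E: not entailed.

No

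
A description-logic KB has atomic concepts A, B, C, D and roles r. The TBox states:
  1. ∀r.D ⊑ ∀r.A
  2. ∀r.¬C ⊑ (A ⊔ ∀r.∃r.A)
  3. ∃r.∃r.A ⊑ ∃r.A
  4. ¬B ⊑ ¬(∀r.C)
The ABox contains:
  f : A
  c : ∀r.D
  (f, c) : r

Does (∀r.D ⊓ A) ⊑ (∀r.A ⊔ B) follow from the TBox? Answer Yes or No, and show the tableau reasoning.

Yes

1. (∀r.D ⊓ A) ⊑ (∀r.A ⊔ B)  ⇔  ((∀r.D ⊓ A) ⊓ (∃r.¬A ⊓ ¬B)) unsat w.r.t. T
   all branches close; clash {A, ¬A} at an ∃-successor
2. Hence (∀r.D ⊓ A) ⊑ (∀r.A ⊔ B): entailed.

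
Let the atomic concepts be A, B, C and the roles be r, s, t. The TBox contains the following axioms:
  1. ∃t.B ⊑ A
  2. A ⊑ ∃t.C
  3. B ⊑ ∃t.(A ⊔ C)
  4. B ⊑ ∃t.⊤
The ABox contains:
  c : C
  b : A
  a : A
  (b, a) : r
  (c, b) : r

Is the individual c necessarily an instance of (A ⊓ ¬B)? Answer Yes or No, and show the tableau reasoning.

No

1. c : (A ⊓ ¬B)?  L(c) = {C} ∪ {(¬A ⊔ B)}
   open: L(c) ⊇ {C, ¬A, ¬B, ∀t.¬B} — c ∉ (A ⊓ ¬B) possible
2. Hence c : (A ⊓ ¬B): not entailed.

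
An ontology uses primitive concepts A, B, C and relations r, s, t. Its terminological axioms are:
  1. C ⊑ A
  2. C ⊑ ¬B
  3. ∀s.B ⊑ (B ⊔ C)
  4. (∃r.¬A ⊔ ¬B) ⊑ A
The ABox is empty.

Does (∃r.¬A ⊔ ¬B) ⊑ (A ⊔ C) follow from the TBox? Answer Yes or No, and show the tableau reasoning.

Yes

1. (∃r.¬A ⊔ ¬B) ⊑ (A ⊔ C)  ⇔  ((∃r.¬A ⊔ ¬B) ⊓ (¬A ⊓ ¬C)) unsat w.r.t. T
   all branches close; clash {A, ¬A} at x₀
2. Hence (∃r.¬A ⊔ ¬B) ⊑ (A ⊔ C): entailed.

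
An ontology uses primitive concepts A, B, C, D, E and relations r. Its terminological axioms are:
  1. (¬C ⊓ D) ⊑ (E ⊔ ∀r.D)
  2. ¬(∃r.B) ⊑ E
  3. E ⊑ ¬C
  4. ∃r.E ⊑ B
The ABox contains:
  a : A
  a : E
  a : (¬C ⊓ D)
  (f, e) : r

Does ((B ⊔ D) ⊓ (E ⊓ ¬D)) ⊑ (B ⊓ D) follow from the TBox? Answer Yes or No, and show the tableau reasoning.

1. ((B ⊔ D) ⊓ (E ⊓ ¬D)) ⊑ (B ⊓ D)  ⇔  (((B ⊔ D) ⊓ (E ⊓ ¬D)) ⊓ (¬B ⊔ ¬D)) unsat w.r.t. T
   apply at x₀: E⊑¬C
   open: L(x₀) ⊇ {B, E, ¬C, ¬D}
2. Hence ((B ⊔ D) ⊓ (E ⊓ ¬D)) ⊑ (B ⊓ D): not entailed.

No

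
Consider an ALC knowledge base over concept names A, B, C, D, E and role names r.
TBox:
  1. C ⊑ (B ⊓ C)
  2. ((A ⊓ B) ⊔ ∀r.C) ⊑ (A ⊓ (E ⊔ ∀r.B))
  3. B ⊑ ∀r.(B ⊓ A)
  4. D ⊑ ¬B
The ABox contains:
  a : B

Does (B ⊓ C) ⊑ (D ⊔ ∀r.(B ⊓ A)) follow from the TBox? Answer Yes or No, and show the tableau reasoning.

1. (B ⊓ C) ⊑ (D ⊔ ∀r.(B ⊓ A))  ⇔  ((B ⊓ C) ⊓ (¬D ⊓ ∃r.(¬B ⊔ ¬A))) unsat w.r.t. T
   all branches close; clash {A, ¬A} at an ∃-successor
2. Hence (B ⊓ C) ⊑ (D ⊔ ∀r.(B ⊓ A)): entailed.

Yes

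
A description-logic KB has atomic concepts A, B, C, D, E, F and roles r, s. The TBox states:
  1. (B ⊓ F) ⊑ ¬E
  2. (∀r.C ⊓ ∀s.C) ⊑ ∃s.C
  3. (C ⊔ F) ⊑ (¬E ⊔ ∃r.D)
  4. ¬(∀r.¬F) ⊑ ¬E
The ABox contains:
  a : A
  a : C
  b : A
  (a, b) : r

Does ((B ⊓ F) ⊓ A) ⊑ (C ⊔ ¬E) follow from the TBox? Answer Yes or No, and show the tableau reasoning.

Yes

1. ((B ⊓ F) ⊓ A) ⊑ (C ⊔ ¬E)  ⇔  (((B ⊓ F) ⊓ A) ⊓ (¬C ⊓ E)) unsat w.r.t. T
   all branches close; clash {E, ¬E} at x₀
2. Hence ((B ⊓ F) ⊓ A) ⊑ (C ⊔ ¬E): entailed.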